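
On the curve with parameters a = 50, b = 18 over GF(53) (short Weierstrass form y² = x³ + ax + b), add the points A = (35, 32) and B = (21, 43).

(35, 32) + (21, 43). λ = (43 - 32)/(21 - 35) ≡ 11/39 mod 53. 39⁻¹ ≡ 34 (mod 53), so λ ≡ 3.
  x = λ² - 35 - 21 = 9 - 56 ≡ 6; y = λ·(35 - 6) - 32 ≡ 2. → (6, 2)

(6, 2)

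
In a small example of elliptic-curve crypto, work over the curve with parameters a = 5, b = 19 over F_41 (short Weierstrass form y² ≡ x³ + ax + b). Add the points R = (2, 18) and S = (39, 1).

(2, 18) + (39, 1). λ = (1 - 18)/(39 - 2) ≡ 24/37 mod 41. 37⁻¹ ≡ 10 (mod 41) since 37·10 = 370 ≡ 1, so λ ≡ 35.
  x = λ² - 2 - 39 = 1225 - 41 ≡ 36; y = λ·(2 - 36) - 18 ≡ 22. → (36, 22)

(36, 22)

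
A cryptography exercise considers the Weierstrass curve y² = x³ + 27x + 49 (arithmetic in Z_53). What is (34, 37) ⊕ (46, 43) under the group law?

(34, 37) + (46, 43). λ = (43 - 37)/(46 - 34) ≡ 6/12 mod 53. 12⁻¹ ≡ 31 (mod 53) since 12·31 = 372 ≡ 1, so λ ≡ 27.
  x = λ² - 34 - 46 = 729 - 80 ≡ 13; y = λ·(34 - 13) - 37 ≡ 0. → (13, 0)

(13, 0)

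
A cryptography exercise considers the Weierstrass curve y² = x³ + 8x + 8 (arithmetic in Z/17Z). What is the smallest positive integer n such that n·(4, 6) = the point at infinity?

4

2P: tangent at (4, 6): λ = (3·4² + 8)/(2·6) ≡ 5/12. 12⁻¹ ≡ 10 (mod 17) since 12·10 = 120 ≡ 1, so λ ≡ 5·10 ≡ 16.
  x = λ² - 4 - 4 = 256 - 8 ≡ 10; y = λ·(4 - 10) - 6 ≡ 0. → (10, 0)
3P: (10, 0) + (4, 6). λ = (6 - 0)/(4 - 10) ≡ 6/11 mod 17. 11⁻¹ ≡ 14 (mod 17), so λ ≡ 16.
  x = λ² - 10 - 4 = 256 - 14 ≡ 4; y = λ·(10 - 4) - 0 ≡ 11. → (4, 11)
4P: (4, 11) + (4, 6): same x and y₁ ≡ -y₂, so the sum is the point at infinity.
4P = the point at infinity, so the order is 4.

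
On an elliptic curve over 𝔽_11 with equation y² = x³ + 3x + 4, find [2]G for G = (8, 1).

tangent at (8, 1): λ = (3·8² + 3)/(2·1) ≡ 8/2. 2⁻¹ ≡ 6 (mod 11), so λ ≡ 8·6 ≡ 4.
  x = λ² - 8 - 8 = 16 - 16 ≡ 0; y = λ·(8 - 0) - 1 ≡ 9. → (0, 9)

(0, 9)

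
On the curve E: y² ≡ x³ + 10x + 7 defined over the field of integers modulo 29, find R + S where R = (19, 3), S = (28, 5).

(20, 0)

(19, 3) + (28, 5). λ = (5 - 3)/(28 - 19) ≡ 2/9 mod 29. 9⁻¹ ≡ 13 (mod 29) since 9·13 = 117 ≡ 1, so λ ≡ 26.
  x = λ² - 19 - 28 = 676 - 47 ≡ 20; y = λ·(19 - 20) - 3 ≡ 0. → (20, 0)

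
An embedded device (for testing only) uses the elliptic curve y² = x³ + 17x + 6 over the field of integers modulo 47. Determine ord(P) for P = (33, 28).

11

2P: tangent at (33, 28): λ = (3·33² + 17)/(2·28) ≡ 41/9. 9⁻¹ ≡ 21 (mod 47) since 9·21 = 189 ≡ 1, so λ ≡ 41·21 ≡ 15.
  x = λ² - 33 - 33 = 225 - 66 ≡ 18; y = λ·(33 - 18) - 28 ≡ 9. → (18, 9)
3P: (18, 9) + (33, 28). λ = (28 - 9)/(33 - 18) ≡ 19/15 mod 47. 15⁻¹ ≡ 22 (mod 47), so λ ≡ 42.
  x = λ² - 18 - 33 = 1764 - 51 ≡ 21; y = λ·(18 - 21) - 9 ≡ 6. → (21, 6)
4P: (21, 6) + (33, 28). λ = (28 - 6)/(33 - 21) ≡ 22/12 mod 47. 12⁻¹ ≡ 4 (mod 47), so λ ≡ 41.
  x = λ² - 21 - 33 = 1681 - 54 ≡ 29; y = λ·(21 - 29) - 6 ≡ 42. → (29, 42)
5P: (29, 42) + (33, 28). λ = (28 - 42)/(33 - 29) ≡ 33/4 mod 47. 4⁻¹ ≡ 12 (mod 47), so λ ≡ 20.
  x = λ² - 29 - 33 = 400 - 62 ≡ 9; y = λ·(29 - 9) - 42 ≡ 29. → (9, 29)
6P: (9, 29) + (33, 28). λ = (28 - 29)/(33 - 9) ≡ 46/24 mod 47. 24⁻¹ ≡ 2 (mod 47) since 24·2 = 48 ≡ 1, so λ ≡ 45.
  x = λ² - 9 - 33 = 2025 - 42 ≡ 9; y = λ·(9 - 9) - 29 ≡ 18. → (9, 18)
7P: (9, 18) + (33, 28). λ = (28 - 18)/(33 - 9) ≡ 10/24 mod 47. 24⁻¹ ≡ 2 (mod 47), so λ ≡ 20.
  x = λ² - 9 - 33 = 400 - 42 ≡ 29; y = λ·(9 - 29) - 18 ≡ 5. → (29, 5)
8P: (29, 5) + (33, 28). λ = (28 - 5)/(33 - 29) ≡ 23/4 mod 47. 4⁻¹ ≡ 12 (mod 47) since 4·12 = 48 ≡ 1, so λ ≡ 41.
  x = λ² - 29 - 33 = 1681 - 62 ≡ 21; y = λ·(29 - 21) - 5 ≡ 41. → (21, 41)
9P: (21, 41) + (33, 28). λ = (28 - 41)/(33 - 21) ≡ 34/12 mod 47. 12⁻¹ ≡ 4 (mod 47), so λ ≡ 42.
  x = λ² - 21 - 33 = 1764 - 54 ≡ 18; y = λ·(21 - 18) - 41 ≡ 38. → (18, 38)
10P: (18, 38) + (33, 28). λ = (28 - 38)/(33 - 18) ≡ 37/15 mod 47. 15⁻¹ ≡ 22 (mod 47), so λ ≡ 15.
  x = λ² - 18 - 33 = 225 - 51 ≡ 33; y = λ·(18 - 33) - 38 ≡ 19. → (33, 19)
11P: (33, 19) + (33, 28): same x and y₁ ≡ -y₂, so the sum is O.
11P = O, so the order is 11.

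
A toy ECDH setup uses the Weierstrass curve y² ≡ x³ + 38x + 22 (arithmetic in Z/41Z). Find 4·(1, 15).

Write Q = (1, 15).
Double-and-add on 4 = (100)₂. Start with Q = (1, 15) for the leading 1-bit.
double: tangent at (1, 15): λ = (3·1² + 38)/(2·15) ≡ 0/30. 30⁻¹ ≡ 26 (mod 41) since 30·26 = 780 ≡ 1, so λ ≡ 0·26 ≡ 0.
  x = λ² - 1 - 1 = 0 - 2 ≡ 39; y = λ·(1 - 39) - 15 ≡ 26. → (39, 26)
double: tangent at (39, 26): λ = (3·39² + 38)/(2·26) ≡ 9/11. 11⁻¹ ≡ 15 (mod 41), so λ ≡ 9·15 ≡ 12.
  x = λ² - 39 - 39 = 144 - 78 ≡ 25; y = λ·(39 - 25) - 26 ≡ 19. → (25, 19)

(25, 19)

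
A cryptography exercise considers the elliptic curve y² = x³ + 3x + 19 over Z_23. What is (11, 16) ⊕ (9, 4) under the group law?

(16, 0)

(11, 16) + (9, 4). λ = (4 - 16)/(9 - 11) ≡ 11/21 mod 23. 21⁻¹ ≡ 11 (mod 23), so λ ≡ 6.
  x = λ² - 11 - 9 = 36 - 20 ≡ 16; y = λ·(11 - 16) - 16 ≡ 0. → (16, 0)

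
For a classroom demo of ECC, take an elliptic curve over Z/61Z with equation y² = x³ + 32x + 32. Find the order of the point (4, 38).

2P: tangent at (4, 38): λ = (3·4² + 32)/(2·38) ≡ 19/15. 15⁻¹ ≡ 57 (mod 61), so λ ≡ 19·57 ≡ 46.
  x = λ² - 4 - 4 = 2116 - 8 ≡ 34; y = λ·(4 - 34) - 38 ≡ 46. → (34, 46)
3P: (34, 46) + (4, 38). λ = (38 - 46)/(4 - 34) ≡ 53/31 mod 61. 31⁻¹ ≡ 2 (mod 61) since 31·2 = 62 ≡ 1, so λ ≡ 45.
  x = λ² - 34 - 4 = 2025 - 38 ≡ 35; y = λ·(34 - 35) - 46 ≡ 31. → (35, 31)
4P: (35, 31) + (4, 38). λ = (38 - 31)/(4 - 35) ≡ 7/30 mod 61. 30⁻¹ ≡ 59 (mod 61), so λ ≡ 47.
  x = λ² - 35 - 4 = 2209 - 39 ≡ 35; y = λ·(35 - 35) - 31 ≡ 30. → (35, 30)
5P: (35, 30) + (4, 38). λ = (38 - 30)/(4 - 35) ≡ 8/30 mod 61. 30⁻¹ ≡ 59 (mod 61) since 30·59 = 1770 ≡ 1, so λ ≡ 45.
  x = λ² - 35 - 4 = 2025 - 39 ≡ 34; y = λ·(35 - 34) - 30 ≡ 15. → (34, 15)
6P: (34, 15) + (4, 38). λ = (38 - 15)/(4 - 34) ≡ 23/31 mod 61. 31⁻¹ ≡ 2 (mod 61), so λ ≡ 46.
  x = λ² - 34 - 4 = 2116 - 38 ≡ 4; y = λ·(34 - 4) - 15 ≡ 23. → (4, 23)
7P: (4, 23) + (4, 38): same x and y₁ ≡ -y₂, so the sum is O.
7P = O, so the order is 7.

7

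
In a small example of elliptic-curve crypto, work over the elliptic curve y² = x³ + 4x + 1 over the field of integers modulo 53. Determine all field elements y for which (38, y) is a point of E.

x³ + 4x + 1 = 55025 ≡ 11 (mod 53).
Square roots of 11 mod 53: 8 and 45 (since 8² = 64 ≡ 11).

8, 45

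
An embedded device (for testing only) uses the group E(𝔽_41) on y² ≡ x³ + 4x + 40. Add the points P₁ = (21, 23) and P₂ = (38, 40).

(24, 15)

(21, 23) + (38, 40). λ = (40 - 23)/(38 - 21) ≡ 17/17 mod 41. 17⁻¹ ≡ 29 (mod 41), so λ ≡ 1.
  x = λ² - 21 - 38 = 1 - 59 ≡ 24; y = λ·(21 - 24) - 23 ≡ 15. → (24, 15)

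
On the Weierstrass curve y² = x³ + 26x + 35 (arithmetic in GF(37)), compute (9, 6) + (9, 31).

The two points share x = 9 and their y-coordinates satisfy 6 + 31 ≡ 0 (mod 37), so they are inverses. Their sum is O.

O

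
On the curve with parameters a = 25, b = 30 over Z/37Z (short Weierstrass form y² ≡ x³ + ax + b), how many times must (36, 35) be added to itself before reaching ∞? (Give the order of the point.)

2P: tangent at (36, 35): λ = (3·36² + 25)/(2·35) ≡ 28/33. 33⁻¹ ≡ 9 (mod 37), so λ ≡ 28·9 ≡ 30.
  x = λ² - 36 - 36 = 900 - 72 ≡ 14; y = λ·(36 - 14) - 35 ≡ 33. → (14, 33)
3P: (14, 33) + (36, 35). λ = (35 - 33)/(36 - 14) ≡ 2/22 mod 37. 22⁻¹ ≡ 32 (mod 37), so λ ≡ 27.
  x = λ² - 14 - 36 = 729 - 50 ≡ 13; y = λ·(14 - 13) - 33 ≡ 31. → (13, 31)
4P: (13, 31) + (36, 35). λ = (35 - 31)/(36 - 13) ≡ 4/23 mod 37. 23⁻¹ ≡ 29 (mod 37), so λ ≡ 5.
  x = λ² - 13 - 36 = 25 - 49 ≡ 13; y = λ·(13 - 13) - 31 ≡ 6. → (13, 6)
5P: (13, 6) + (36, 35). λ = (35 - 6)/(36 - 13) ≡ 29/23 mod 37. 23⁻¹ ≡ 29 (mod 37) since 23·29 = 667 ≡ 1, so λ ≡ 27.
  x = λ² - 13 - 36 = 729 - 49 ≡ 14; y = λ·(13 - 14) - 6 ≡ 4. → (14, 4)
6P: (14, 4) + (36, 35). λ = (35 - 4)/(36 - 14) ≡ 31/22 mod 37. 22⁻¹ ≡ 32 (mod 37), so λ ≡ 30.
  x = λ² - 14 - 36 = 900 - 50 ≡ 36; y = λ·(14 - 36) - 4 ≡ 2. → (36, 2)
7P: (36, 2) + (36, 35): same x and y₁ ≡ -y₂, so the sum is ∞.
7P = ∞, so the order is 7.

7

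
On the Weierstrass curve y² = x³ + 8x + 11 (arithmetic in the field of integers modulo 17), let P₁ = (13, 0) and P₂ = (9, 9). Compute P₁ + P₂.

(16, 11)

(13, 0) + (9, 9). λ = (9 - 0)/(9 - 13) ≡ 9/13 mod 17. 13⁻¹ ≡ 4 (mod 17), so λ ≡ 2.
  x = λ² - 13 - 9 = 4 - 22 ≡ 16; y = λ·(13 - 16) - 0 ≡ 11. → (16, 11)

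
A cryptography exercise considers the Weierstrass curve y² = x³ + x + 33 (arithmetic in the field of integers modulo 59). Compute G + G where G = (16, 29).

(31, 1)

tangent at (16, 29): λ = (3·16² + 1)/(2·29) ≡ 2/58. 58⁻¹ ≡ 58 (mod 59), so λ ≡ 2·58 ≡ 57.
  x = λ² - 16 - 16 = 3249 - 32 ≡ 31; y = λ·(16 - 31) - 29 ≡ 1. → (31, 1)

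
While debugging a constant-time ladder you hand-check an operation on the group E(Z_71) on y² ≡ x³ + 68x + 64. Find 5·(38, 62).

(37, 57)

Write Q = (38, 62).
Double-and-add on 5 = (101)₂. Start with Q = (38, 62) for the leading 1-bit.
double: tangent at (38, 62): λ = (3·38² + 68)/(2·62) ≡ 69/53. 53⁻¹ ≡ 67 (mod 71) since 53·67 = 3551 ≡ 1, so λ ≡ 69·67 ≡ 8.
  x = λ² - 38 - 38 = 64 - 76 ≡ 59; y = λ·(38 - 59) - 62 ≡ 54. → (59, 54)
double: tangent at (59, 54): λ = (3·59² + 68)/(2·54) ≡ 3/37. 37⁻¹ ≡ 48 (mod 71), so λ ≡ 3·48 ≡ 2.
  x = λ² - 59 - 59 = 4 - 118 ≡ 28; y = λ·(59 - 28) - 54 ≡ 8. → (28, 8)
add Q: (28, 8) + (38, 62). λ = (62 - 8)/(38 - 28) ≡ 54/10 mod 71. 10⁻¹ ≡ 64 (mod 71), so λ ≡ 48.
  x = λ² - 28 - 38 = 2304 - 66 ≡ 37; y = λ·(28 - 37) - 8 ≡ 57. → (37, 57)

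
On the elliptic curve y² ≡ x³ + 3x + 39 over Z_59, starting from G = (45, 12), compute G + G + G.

(52, 18)

Repeated addition: build up to 3G.
2G: tangent at (45, 12): λ = (3·45² + 3)/(2·12) ≡ 1/24. 24⁻¹ ≡ 32 (mod 59) since 24·32 = 768 ≡ 1, so λ ≡ 1·32 ≡ 32.
  x = λ² - 45 - 45 = 1024 - 90 ≡ 49; y = λ·(45 - 49) - 12 ≡ 37. → (49, 37)
3G: (49, 37) + (45, 12). λ = (12 - 37)/(45 - 49) ≡ 34/55 mod 59. 55⁻¹ ≡ 44 (mod 59), so λ ≡ 21.
  x = λ² - 49 - 45 = 441 - 94 ≡ 52; y = λ·(49 - 52) - 37 ≡ 18. → (52, 18)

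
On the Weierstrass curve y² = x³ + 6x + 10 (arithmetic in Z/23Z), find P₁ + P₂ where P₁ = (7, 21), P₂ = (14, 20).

(10, 9)

(7, 21) + (14, 20). λ = (20 - 21)/(14 - 7) ≡ 22/7 mod 23. 7⁻¹ ≡ 10 (mod 23) since 7·10 = 70 ≡ 1, so λ ≡ 13.
  x = λ² - 7 - 14 = 169 - 21 ≡ 10; y = λ·(7 - 10) - 21 ≡ 9. → (10, 9)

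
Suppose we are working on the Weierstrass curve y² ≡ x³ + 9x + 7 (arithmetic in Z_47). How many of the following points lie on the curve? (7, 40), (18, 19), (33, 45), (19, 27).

2

(7, 40): 40² ≡ 2, rhs ≡ 37 → off.
(18, 19): 19² ≡ 32, rhs ≡ 32 → on.
(33, 45): 45² ≡ 4, rhs ≡ 4 → on.
(19, 27): 27² ≡ 24, rhs ≡ 34 → off.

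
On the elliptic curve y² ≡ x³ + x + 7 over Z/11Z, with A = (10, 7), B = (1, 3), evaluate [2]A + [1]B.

First 2A:
Repeated addition: build up to 2A.
2A: tangent at (10, 7): λ = (3·10² + 1)/(2·7) ≡ 4/3. 3⁻¹ ≡ 4 (mod 11), so λ ≡ 4·4 ≡ 5.
  x = λ² - 10 - 10 = 25 - 20 ≡ 5; y = λ·(10 - 5) - 7 ≡ 7. → (5, 7)
2A = (5, 7).
Finally 2A + B:
(5, 7) + (1, 3). λ = (3 - 7)/(1 - 5) ≡ 7/7 mod 11. 7⁻¹ ≡ 8 (mod 11), so λ ≡ 1.
  x = λ² - 5 - 1 = 1 - 6 ≡ 6; y = λ·(5 - 6) - 7 ≡ 3. → (6, 3)

(6, 3)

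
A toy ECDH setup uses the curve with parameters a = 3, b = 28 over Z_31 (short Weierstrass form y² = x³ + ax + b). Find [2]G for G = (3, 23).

tangent at (3, 23): λ = (3·3² + 3)/(2·23) ≡ 30/15. 15⁻¹ ≡ 29 (mod 31), so λ ≡ 30·29 ≡ 2.
  x = λ² - 3 - 3 = 4 - 6 ≡ 29; y = λ·(3 - 29) - 23 ≡ 18. → (29, 18)

(29, 18)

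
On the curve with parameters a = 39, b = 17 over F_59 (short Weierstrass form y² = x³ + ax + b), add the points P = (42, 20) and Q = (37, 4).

(42, 20) + (37, 4). λ = (4 - 20)/(37 - 42) ≡ 43/54 mod 59. 54⁻¹ ≡ 47 (mod 59) since 54·47 = 2538 ≡ 1, so λ ≡ 15.
  x = λ² - 42 - 37 = 225 - 79 ≡ 28; y = λ·(42 - 28) - 20 ≡ 13. → (28, 13)

(28, 13)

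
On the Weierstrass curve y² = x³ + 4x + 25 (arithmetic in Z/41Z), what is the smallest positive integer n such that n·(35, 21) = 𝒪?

10

2P: tangent at (35, 21): λ = (3·35² + 4)/(2·21) ≡ 30/1. 1⁻¹ ≡ 1 (mod 41) since 1·1 = 1 ≡ 1, so λ ≡ 30·1 ≡ 30.
  x = λ² - 35 - 35 = 900 - 70 ≡ 10; y = λ·(35 - 10) - 21 ≡ 32. → (10, 32)
3P: (10, 32) + (35, 21). λ = (21 - 32)/(35 - 10) ≡ 30/25 mod 41. 25⁻¹ ≡ 23 (mod 41) since 25·23 = 575 ≡ 1, so λ ≡ 34.
  x = λ² - 10 - 35 = 1156 - 45 ≡ 4; y = λ·(10 - 4) - 32 ≡ 8. → (4, 8)
4P: (4, 8) + (35, 21). λ = (21 - 8)/(35 - 4) ≡ 13/31 mod 41. 31⁻¹ ≡ 4 (mod 41), so λ ≡ 11.
  x = λ² - 4 - 35 = 121 - 39 ≡ 0; y = λ·(4 - 0) - 8 ≡ 36. → (0, 36)
5P: (0, 36) + (35, 21). λ = (21 - 36)/(35 - 0) ≡ 26/35 mod 41. 35⁻¹ ≡ 34 (mod 41), so λ ≡ 23.
  x = λ² - 0 - 35 = 529 - 35 ≡ 2; y = λ·(0 - 2) - 36 ≡ 0. → (2, 0)
6P: (2, 0) + (35, 21). λ = (21 - 0)/(35 - 2) ≡ 21/33 mod 41. 33⁻¹ ≡ 5 (mod 41) since 33·5 = 165 ≡ 1, so λ ≡ 23.
  x = λ² - 2 - 35 = 529 - 37 ≡ 0; y = λ·(2 - 0) - 0 ≡ 5. → (0, 5)
7P: (0, 5) + (35, 21). λ = (21 - 5)/(35 - 0) ≡ 16/35 mod 41. 35⁻¹ ≡ 34 (mod 41) since 35·34 = 1190 ≡ 1, so λ ≡ 11.
  x = λ² - 0 - 35 = 121 - 35 ≡ 4; y = λ·(0 - 4) - 5 ≡ 33. → (4, 33)
8P: (4, 33) + (35, 21). λ = (21 - 33)/(35 - 4) ≡ 29/31 mod 41. 31⁻¹ ≡ 4 (mod 41), so λ ≡ 34.
  x = λ² - 4 - 35 = 1156 - 39 ≡ 10; y = λ·(4 - 10) - 33 ≡ 9. → (10, 9)
9P: (10, 9) + (35, 21). λ = (21 - 9)/(35 - 10) ≡ 12/25 mod 41. 25⁻¹ ≡ 23 (mod 41) since 25·23 = 575 ≡ 1, so λ ≡ 30.
  x = λ² - 10 - 35 = 900 - 45 ≡ 35; y = λ·(10 - 35) - 9 ≡ 20. → (35, 20)
10P: (35, 20) + (35, 21): same x and y₁ ≡ -y₂, so the sum is 𝒪.
10P = 𝒪, so the order is 10.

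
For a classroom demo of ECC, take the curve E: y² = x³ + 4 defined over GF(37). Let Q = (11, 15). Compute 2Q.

tangent at (11, 15): λ = (3·11² + 0)/(2·15) ≡ 30/30. 30⁻¹ ≡ 21 (mod 37), so λ ≡ 30·21 ≡ 1.
  x = λ² - 11 - 11 = 1 - 22 ≡ 16; y = λ·(11 - 16) - 15 ≡ 17. → (16, 17)

(16, 17)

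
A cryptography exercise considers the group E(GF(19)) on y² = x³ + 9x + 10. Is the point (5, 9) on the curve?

no

y² = 9² ≡ 5; x³ + 9x + 10 = 180 ≡ 9 (mod 19). 5 ≠ 9.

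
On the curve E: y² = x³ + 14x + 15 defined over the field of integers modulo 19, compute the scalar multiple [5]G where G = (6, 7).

(15, 3)

Double-and-add on 5 = (101)₂. Start with G = (6, 7) for the leading 1-bit.
double: tangent at (6, 7): λ = (3·6² + 14)/(2·7) ≡ 8/14. 14⁻¹ ≡ 15 (mod 19), so λ ≡ 8·15 ≡ 6.
  x = λ² - 6 - 6 = 36 - 12 ≡ 5; y = λ·(6 - 5) - 7 ≡ 18. → (5, 18)
double: tangent at (5, 18): λ = (3·5² + 14)/(2·18) ≡ 13/17. 17⁻¹ ≡ 9 (mod 19) since 17·9 = 153 ≡ 1, so λ ≡ 13·9 ≡ 3.
  x = λ² - 5 - 5 = 9 - 10 ≡ 18; y = λ·(5 - 18) - 18 ≡ 0. → (18, 0)
add G: (18, 0) + (6, 7). λ = (7 - 0)/(6 - 18) ≡ 7/7 mod 19. 7⁻¹ ≡ 11 (mod 19), so λ ≡ 1.
  x = λ² - 18 - 6 = 1 - 24 ≡ 15; y = λ·(18 - 15) - 0 ≡ 3. → (15, 3)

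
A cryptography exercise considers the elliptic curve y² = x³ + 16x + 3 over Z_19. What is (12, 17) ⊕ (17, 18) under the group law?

(12, 17) + (17, 18). λ = (18 - 17)/(17 - 12) ≡ 1/5 mod 19. 5⁻¹ ≡ 4 (mod 19), so λ ≡ 4.
  x = λ² - 12 - 17 = 16 - 29 ≡ 6; y = λ·(12 - 6) - 17 ≡ 7. → (6, 7)

(6, 7)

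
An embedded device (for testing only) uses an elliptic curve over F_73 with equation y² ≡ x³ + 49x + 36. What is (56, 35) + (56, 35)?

(9, 44)

tangent at (56, 35): λ = (3·56² + 49)/(2·35) ≡ 40/70. 70⁻¹ ≡ 24 (mod 73), so λ ≡ 40·24 ≡ 11.
  x = λ² - 56 - 56 = 121 - 112 ≡ 9; y = λ·(56 - 9) - 35 ≡ 44. → (9, 44)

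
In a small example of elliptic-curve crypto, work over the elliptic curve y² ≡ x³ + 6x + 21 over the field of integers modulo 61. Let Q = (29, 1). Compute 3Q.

(11, 36)

Repeated addition: build up to 3Q.
2Q: tangent at (29, 1): λ = (3·29² + 6)/(2·1) ≡ 28/2. 2⁻¹ ≡ 31 (mod 61), so λ ≡ 28·31 ≡ 14.
  x = λ² - 29 - 29 = 196 - 58 ≡ 16; y = λ·(29 - 16) - 1 ≡ 59. → (16, 59)
3Q: (16, 59) + (29, 1). λ = (1 - 59)/(29 - 16) ≡ 3/13 mod 61. 13⁻¹ ≡ 47 (mod 61) since 13·47 = 611 ≡ 1, so λ ≡ 19.
  x = λ² - 16 - 29 = 361 - 45 ≡ 11; y = λ·(16 - 11) - 59 ≡ 36. → (11, 36)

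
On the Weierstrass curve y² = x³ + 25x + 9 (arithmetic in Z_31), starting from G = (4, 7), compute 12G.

(15, 16)

Double-and-add on 12 = (1100)₂. Start with G = (4, 7) for the leading 1-bit.
double: tangent at (4, 7): λ = (3·4² + 25)/(2·7) ≡ 11/14. 14⁻¹ ≡ 20 (mod 31) since 14·20 = 280 ≡ 1, so λ ≡ 11·20 ≡ 3.
  x = λ² - 4 - 4 = 9 - 8 ≡ 1; y = λ·(4 - 1) - 7 ≡ 2. → (1, 2)
add G: (1, 2) + (4, 7). λ = (7 - 2)/(4 - 1) ≡ 5/3 mod 31. 3⁻¹ ≡ 21 (mod 31), so λ ≡ 12.
  x = λ² - 1 - 4 = 144 - 5 ≡ 15; y = λ·(1 - 15) - 2 ≡ 16. → (15, 16)
double: tangent at (15, 16): λ = (3·15² + 25)/(2·16) ≡ 18/1. 1⁻¹ ≡ 1 (mod 31), so λ ≡ 18·1 ≡ 18.
  x = λ² - 15 - 15 = 324 - 30 ≡ 15; y = λ·(15 - 15) - 16 ≡ 15. → (15, 15)
double: tangent at (15, 15): λ = (3·15² + 25)/(2·15) ≡ 18/30. 30⁻¹ ≡ 30 (mod 31) since 30·30 = 900 ≡ 1, so λ ≡ 18·30 ≡ 13.
  x = λ² - 15 - 15 = 169 - 30 ≡ 15; y = λ·(15 - 15) - 15 ≡ 16. → (15, 16)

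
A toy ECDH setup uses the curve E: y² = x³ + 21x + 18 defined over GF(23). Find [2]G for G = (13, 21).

(10, 20)

tangent at (13, 21): λ = (3·13² + 21)/(2·21) ≡ 22/19. 19⁻¹ ≡ 17 (mod 23), so λ ≡ 22·17 ≡ 6.
  x = λ² - 13 - 13 = 36 - 26 ≡ 10; y = λ·(13 - 10) - 21 ≡ 20. → (10, 20)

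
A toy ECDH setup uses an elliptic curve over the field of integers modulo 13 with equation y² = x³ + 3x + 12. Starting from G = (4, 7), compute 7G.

(9, 1)

Double-and-add on 7 = (111)₂. Start with G = (4, 7) for the leading 1-bit.
double: tangent at (4, 7): λ = (3·4² + 3)/(2·7) ≡ 12/1. 1⁻¹ ≡ 1 (mod 13) since 1·1 = 1 ≡ 1, so λ ≡ 12·1 ≡ 12.
  x = λ² - 4 - 4 = 144 - 8 ≡ 6; y = λ·(4 - 6) - 7 ≡ 8. → (6, 8)
add G: (6, 8) + (4, 7). λ = (7 - 8)/(4 - 6) ≡ 12/11 mod 13. 11⁻¹ ≡ 6 (mod 13), so λ ≡ 7.
  x = λ² - 6 - 4 = 49 - 10 ≡ 0; y = λ·(6 - 0) - 8 ≡ 8. → (0, 8)
double: tangent at (0, 8): λ = (3·0² + 3)/(2·8) ≡ 3/3. 3⁻¹ ≡ 9 (mod 13), so λ ≡ 3·9 ≡ 1.
  x = λ² - 0 - 0 = 1 - 0 ≡ 1; y = λ·(0 - 1) - 8 ≡ 4. → (1, 4)
add G: (1, 4) + (4, 7). λ = (7 - 4)/(4 - 1) ≡ 3/3 mod 13. 3⁻¹ ≡ 9 (mod 13) since 3·9 = 27 ≡ 1, so λ ≡ 1.
  x = λ² - 1 - 4 = 1 - 5 ≡ 9; y = λ·(1 - 9) - 4 ≡ 1. → (9, 1)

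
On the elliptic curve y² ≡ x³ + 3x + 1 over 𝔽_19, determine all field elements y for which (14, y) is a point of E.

x³ + 3x + 1 = 2787 ≡ 13 (mod 19).
13 is a non-residue mod 19; no y exists.

none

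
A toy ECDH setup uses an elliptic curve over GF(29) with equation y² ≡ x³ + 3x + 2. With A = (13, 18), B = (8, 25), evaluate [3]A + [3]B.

(1, 21)

First 3A:
Repeated addition: build up to 3A.
2A: tangent at (13, 18): λ = (3·13² + 3)/(2·18) ≡ 17/7. 7⁻¹ ≡ 25 (mod 29), so λ ≡ 17·25 ≡ 19.
  x = λ² - 13 - 13 = 361 - 26 ≡ 16; y = λ·(13 - 16) - 18 ≡ 12. → (16, 12)
3A: (16, 12) + (13, 18). λ = (18 - 12)/(13 - 16) ≡ 6/26 mod 29. 26⁻¹ ≡ 19 (mod 29), so λ ≡ 27.
  x = λ² - 16 - 13 = 729 - 29 ≡ 4; y = λ·(16 - 4) - 12 ≡ 22. → (4, 22)
3A = (4, 22).
Next 3B:
Repeated addition: build up to 3B.
2B: tangent at (8, 25): λ = (3·8² + 3)/(2·25) ≡ 21/21. 21⁻¹ ≡ 18 (mod 29) since 21·18 = 378 ≡ 1, so λ ≡ 21·18 ≡ 1.
  x = λ² - 8 - 8 = 1 - 16 ≡ 14; y = λ·(8 - 14) - 25 ≡ 27. → (14, 27)
3B: (14, 27) + (8, 25). λ = (25 - 27)/(8 - 14) ≡ 27/23 mod 29. 23⁻¹ ≡ 24 (mod 29) since 23·24 = 552 ≡ 1, so λ ≡ 10.
  x = λ² - 14 - 8 = 100 - 22 ≡ 20; y = λ·(14 - 20) - 27 ≡ 0. → (20, 0)
3B = (20, 0).
Finally 3A + 3B:
(4, 22) + (20, 0). λ = (0 - 22)/(20 - 4) ≡ 7/16 mod 29. 16⁻¹ ≡ 20 (mod 29) since 16·20 = 320 ≡ 1, so λ ≡ 24.
  x = λ² - 4 - 20 = 576 - 24 ≡ 1; y = λ·(4 - 1) - 22 ≡ 21. → (1, 21)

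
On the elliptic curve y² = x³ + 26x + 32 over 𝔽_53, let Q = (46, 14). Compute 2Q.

tangent at (46, 14): λ = (3·46² + 26)/(2·14) ≡ 14/28. 28⁻¹ ≡ 36 (mod 53), so λ ≡ 14·36 ≡ 27.
  x = λ² - 46 - 46 = 729 - 92 ≡ 1; y = λ·(46 - 1) - 14 ≡ 35. → (1, 35)

(1, 35)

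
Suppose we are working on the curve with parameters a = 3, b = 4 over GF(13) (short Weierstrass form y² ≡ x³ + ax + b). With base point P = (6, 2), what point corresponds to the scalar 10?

(3, 1)

Double-and-add on 10 = (1010)₂. Start with P = (6, 2) for the leading 1-bit.
double: tangent at (6, 2): λ = (3·6² + 3)/(2·2) ≡ 7/4. 4⁻¹ ≡ 10 (mod 13), so λ ≡ 7·10 ≡ 5.
  x = λ² - 6 - 6 = 25 - 12 ≡ 0; y = λ·(6 - 0) - 2 ≡ 2. → (0, 2)
double: tangent at (0, 2): λ = (3·0² + 3)/(2·2) ≡ 3/4. 4⁻¹ ≡ 10 (mod 13) since 4·10 = 40 ≡ 1, so λ ≡ 3·10 ≡ 4.
  x = λ² - 0 - 0 = 16 - 0 ≡ 3; y = λ·(0 - 3) - 2 ≡ 12. → (3, 12)
add P: (3, 12) + (6, 2). λ = (2 - 12)/(6 - 3) ≡ 3/3 mod 13. 3⁻¹ ≡ 9 (mod 13) since 3·9 = 27 ≡ 1, so λ ≡ 1.
  x = λ² - 3 - 6 = 1 - 9 ≡ 5; y = λ·(3 - 5) - 12 ≡ 12. → (5, 12)
double: tangent at (5, 12): λ = (3·5² + 3)/(2·12) ≡ 0/11. 11⁻¹ ≡ 6 (mod 13) since 11·6 = 66 ≡ 1, so λ ≡ 0·6 ≡ 0.
  x = λ² - 5 - 5 = 0 - 10 ≡ 3; y = λ·(5 - 3) - 12 ≡ 1. → (3, 1)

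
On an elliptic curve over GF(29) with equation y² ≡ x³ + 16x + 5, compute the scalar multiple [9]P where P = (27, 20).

Repeated addition: build up to 9P.
2P: tangent at (27, 20): λ = (3·27² + 16)/(2·20) ≡ 28/11. 11⁻¹ ≡ 8 (mod 29) since 11·8 = 88 ≡ 1, so λ ≡ 28·8 ≡ 21.
  x = λ² - 27 - 27 = 441 - 54 ≡ 10; y = λ·(27 - 10) - 20 ≡ 18. → (10, 18)
3P: (10, 18) + (27, 20). λ = (20 - 18)/(27 - 10) ≡ 2/17 mod 29. 17⁻¹ ≡ 12 (mod 29), so λ ≡ 24.
  x = λ² - 10 - 27 = 576 - 37 ≡ 17; y = λ·(10 - 17) - 18 ≡ 17. → (17, 17)
4P: (17, 17) + (27, 20). λ = (20 - 17)/(27 - 17) ≡ 3/10 mod 29. 10⁻¹ ≡ 3 (mod 29), so λ ≡ 9.
  x = λ² - 17 - 27 = 81 - 44 ≡ 8; y = λ·(17 - 8) - 17 ≡ 6. → (8, 6)
5P: (8, 6) + (27, 20). λ = (20 - 6)/(27 - 8) ≡ 14/19 mod 29. 19⁻¹ ≡ 26 (mod 29), so λ ≡ 16.
  x = λ² - 8 - 27 = 256 - 35 ≡ 18; y = λ·(8 - 18) - 6 ≡ 8. → (18, 8)
6P: (18, 8) + (27, 20). λ = (20 - 8)/(27 - 18) ≡ 12/9 mod 29. 9⁻¹ ≡ 13 (mod 29) since 9·13 = 117 ≡ 1, so λ ≡ 11.
  x = λ² - 18 - 27 = 121 - 45 ≡ 18; y = λ·(18 - 18) - 8 ≡ 21. → (18, 21)
7P: (18, 21) + (27, 20). λ = (20 - 21)/(27 - 18) ≡ 28/9 mod 29. 9⁻¹ ≡ 13 (mod 29), so λ ≡ 16.
  x = λ² - 18 - 27 = 256 - 45 ≡ 8; y = λ·(18 - 8) - 21 ≡ 23. → (8, 23)
8P: (8, 23) + (27, 20). λ = (20 - 23)/(27 - 8) ≡ 26/19 mod 29. 19⁻¹ ≡ 26 (mod 29), so λ ≡ 9.
  x = λ² - 8 - 27 = 81 - 35 ≡ 17; y = λ·(8 - 17) - 23 ≡ 12. → (17, 12)
9P: (17, 12) + (27, 20). λ = (20 - 12)/(27 - 17) ≡ 8/10 mod 29. 10⁻¹ ≡ 3 (mod 29) since 10·3 = 30 ≡ 1, so λ ≡ 24.
  x = λ² - 17 - 27 = 576 - 44 ≡ 10; y = λ·(17 - 10) - 12 ≡ 11. → (10, 11)

(10, 11)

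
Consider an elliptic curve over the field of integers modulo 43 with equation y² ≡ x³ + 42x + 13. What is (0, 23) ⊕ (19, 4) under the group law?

(0, 23) + (19, 4). λ = (4 - 23)/(19 - 0) ≡ 24/19 mod 43. 19⁻¹ ≡ 34 (mod 43) since 19·34 = 646 ≡ 1, so λ ≡ 42.
  x = λ² - 0 - 19 = 1764 - 19 ≡ 25; y = λ·(0 - 25) - 23 ≡ 2. → (25, 2)

(25, 2)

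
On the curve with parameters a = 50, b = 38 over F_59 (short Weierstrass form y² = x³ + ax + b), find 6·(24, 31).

(5, 0)

Write Q = (24, 31).
Double-and-add on 6 = (110)₂. Start with Q = (24, 31) for the leading 1-bit.
double: tangent at (24, 31): λ = (3·24² + 50)/(2·31) ≡ 8/3. 3⁻¹ ≡ 20 (mod 59) since 3·20 = 60 ≡ 1, so λ ≡ 8·20 ≡ 42.
  x = λ² - 24 - 24 = 1764 - 48 ≡ 5; y = λ·(24 - 5) - 31 ≡ 0. → (5, 0)
add Q: (5, 0) + (24, 31). λ = (31 - 0)/(24 - 5) ≡ 31/19 mod 59. 19⁻¹ ≡ 28 (mod 59), so λ ≡ 42.
  x = λ² - 5 - 24 = 1764 - 29 ≡ 24; y = λ·(5 - 24) - 0 ≡ 28. → (24, 28)
double: tangent at (24, 28): λ = (3·24² + 50)/(2·28) ≡ 8/56. 56⁻¹ ≡ 39 (mod 59) since 56·39 = 2184 ≡ 1, so λ ≡ 8·39 ≡ 17.
  x = λ² - 24 - 24 = 289 - 48 ≡ 5; y = λ·(24 - 5) - 28 ≡ 0. → (5, 0)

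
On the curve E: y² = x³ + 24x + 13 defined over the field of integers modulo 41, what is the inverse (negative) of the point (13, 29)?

(13, 12)

-(13, 29) = (13, -29 mod 41) = (13, 12).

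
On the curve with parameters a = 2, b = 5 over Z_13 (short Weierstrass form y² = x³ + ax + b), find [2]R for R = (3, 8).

tangent at (3, 8): λ = (3·3² + 2)/(2·8) ≡ 3/3. 3⁻¹ ≡ 9 (mod 13), so λ ≡ 3·9 ≡ 1.
  x = λ² - 3 - 3 = 1 - 6 ≡ 8; y = λ·(3 - 8) - 8 ≡ 0. → (8, 0)

(8, 0)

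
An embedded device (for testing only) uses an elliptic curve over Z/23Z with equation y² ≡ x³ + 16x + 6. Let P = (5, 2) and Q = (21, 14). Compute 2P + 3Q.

(1, 0)

First 2P:
Repeated addition: build up to 2P.
2P: tangent at (5, 2): λ = (3·5² + 16)/(2·2) ≡ 22/4. 4⁻¹ ≡ 6 (mod 23), so λ ≡ 22·6 ≡ 17.
  x = λ² - 5 - 5 = 289 - 10 ≡ 3; y = λ·(5 - 3) - 2 ≡ 9. → (3, 9)
2P = (3, 9).
Next 3Q:
Repeated addition: build up to 3Q.
2Q: tangent at (21, 14): λ = (3·21² + 16)/(2·14) ≡ 5/5. 5⁻¹ ≡ 14 (mod 23), so λ ≡ 5·14 ≡ 1.
  x = λ² - 21 - 21 = 1 - 42 ≡ 5; y = λ·(21 - 5) - 14 ≡ 2. → (5, 2)
3Q: (5, 2) + (21, 14). λ = (14 - 2)/(21 - 5) ≡ 12/16 mod 23. 16⁻¹ ≡ 13 (mod 23) since 16·13 = 208 ≡ 1, so λ ≡ 18.
  x = λ² - 5 - 21 = 324 - 26 ≡ 22; y = λ·(5 - 22) - 2 ≡ 14. → (22, 14)
3Q = (22, 14).
Finally 2P + 3Q:
(3, 9) + (22, 14). λ = (14 - 9)/(22 - 3) ≡ 5/19 mod 23. 19⁻¹ ≡ 17 (mod 23), so λ ≡ 16.
  x = λ² - 3 - 22 = 256 - 25 ≡ 1; y = λ·(3 - 1) - 9 ≡ 0. → (1, 0)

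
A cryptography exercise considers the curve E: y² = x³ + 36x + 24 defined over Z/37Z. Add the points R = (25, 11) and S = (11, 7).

(25, 11) + (11, 7). λ = (7 - 11)/(11 - 25) ≡ 33/23 mod 37. 23⁻¹ ≡ 29 (mod 37) since 23·29 = 667 ≡ 1, so λ ≡ 32.
  x = λ² - 25 - 11 = 1024 - 36 ≡ 26; y = λ·(25 - 26) - 11 ≡ 31. → (26, 31)

(26, 31)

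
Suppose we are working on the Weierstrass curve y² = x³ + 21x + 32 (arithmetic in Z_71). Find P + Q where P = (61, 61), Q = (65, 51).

(40, 64)

(61, 61) + (65, 51). λ = (51 - 61)/(65 - 61) ≡ 61/4 mod 71. 4⁻¹ ≡ 18 (mod 71), so λ ≡ 33.
  x = λ² - 61 - 65 = 1089 - 126 ≡ 40; y = λ·(61 - 40) - 61 ≡ 64. → (40, 64)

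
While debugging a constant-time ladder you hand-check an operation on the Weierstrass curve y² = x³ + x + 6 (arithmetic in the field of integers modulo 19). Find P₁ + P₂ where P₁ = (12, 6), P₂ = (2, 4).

(12, 6) + (2, 4). λ = (4 - 6)/(2 - 12) ≡ 17/9 mod 19. 9⁻¹ ≡ 17 (mod 19) since 9·17 = 153 ≡ 1, so λ ≡ 4.
  x = λ² - 12 - 2 = 16 - 14 ≡ 2; y = λ·(12 - 2) - 6 ≡ 15. → (2, 15)

(2, 15)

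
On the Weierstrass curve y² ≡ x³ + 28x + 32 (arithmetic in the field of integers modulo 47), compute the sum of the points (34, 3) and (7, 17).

(34, 3) + (7, 17). λ = (17 - 3)/(7 - 34) ≡ 14/20 mod 47. 20⁻¹ ≡ 40 (mod 47), so λ ≡ 43.
  x = λ² - 34 - 7 = 1849 - 41 ≡ 22; y = λ·(34 - 22) - 3 ≡ 43. → (22, 43)

(22, 43)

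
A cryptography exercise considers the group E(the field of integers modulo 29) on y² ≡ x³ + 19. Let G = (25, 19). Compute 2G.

(1, 22)

tangent at (25, 19): λ = (3·25² + 0)/(2·19) ≡ 19/9. 9⁻¹ ≡ 13 (mod 29) since 9·13 = 117 ≡ 1, so λ ≡ 19·13 ≡ 15.
  x = λ² - 25 - 25 = 225 - 50 ≡ 1; y = λ·(25 - 1) - 19 ≡ 22. → (1, 22)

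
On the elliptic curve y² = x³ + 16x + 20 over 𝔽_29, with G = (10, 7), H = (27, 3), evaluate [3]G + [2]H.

(22, 0)

First 3G:
Repeated addition: build up to 3G.
2G: tangent at (10, 7): λ = (3·10² + 16)/(2·7) ≡ 26/14. 14⁻¹ ≡ 27 (mod 29), so λ ≡ 26·27 ≡ 6.
  x = λ² - 10 - 10 = 36 - 20 ≡ 16; y = λ·(10 - 16) - 7 ≡ 15. → (16, 15)
3G: (16, 15) + (10, 7). λ = (7 - 15)/(10 - 16) ≡ 21/23 mod 29. 23⁻¹ ≡ 24 (mod 29), so λ ≡ 11.
  x = λ² - 16 - 10 = 121 - 26 ≡ 8; y = λ·(16 - 8) - 15 ≡ 15. → (8, 15)
3G = (8, 15).
Next 2H:
Repeated addition: build up to 2H.
2H: tangent at (27, 3): λ = (3·27² + 16)/(2·3) ≡ 28/6. 6⁻¹ ≡ 5 (mod 29), so λ ≡ 28·5 ≡ 24.
  x = λ² - 27 - 27 = 576 - 54 ≡ 0; y = λ·(27 - 0) - 3 ≡ 7. → (0, 7)
2H = (0, 7).
Finally 3G + 2H:
(8, 15) + (0, 7). λ = (7 - 15)/(0 - 8) ≡ 21/21 mod 29. 21⁻¹ ≡ 18 (mod 29), so λ ≡ 1.
  x = λ² - 8 - 0 = 1 - 8 ≡ 22; y = λ·(8 - 22) - 15 ≡ 0. → (22, 0)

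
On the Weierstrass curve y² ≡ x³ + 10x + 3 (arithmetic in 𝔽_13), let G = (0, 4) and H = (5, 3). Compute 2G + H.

First 2G:
Repeated addition: build up to 2G.
2G: tangent at (0, 4): λ = (3·0² + 10)/(2·4) ≡ 10/8. 8⁻¹ ≡ 5 (mod 13), so λ ≡ 10·5 ≡ 11.
  x = λ² - 0 - 0 = 121 - 0 ≡ 4; y = λ·(0 - 4) - 4 ≡ 4. → (4, 4)
2G = (4, 4).
Finally 2G + H:
(4, 4) + (5, 3). λ = (3 - 4)/(5 - 4) ≡ 12/1 mod 13. 1⁻¹ ≡ 1 (mod 13), so λ ≡ 12.
  x = λ² - 4 - 5 = 144 - 9 ≡ 5; y = λ·(4 - 5) - 4 ≡ 10. → (5, 10)

(5, 10)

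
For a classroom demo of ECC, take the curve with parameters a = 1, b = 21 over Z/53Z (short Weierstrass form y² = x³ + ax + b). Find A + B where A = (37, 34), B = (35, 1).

(28, 35)

(37, 34) + (35, 1). λ = (1 - 34)/(35 - 37) ≡ 20/51 mod 53. 51⁻¹ ≡ 26 (mod 53) since 51·26 = 1326 ≡ 1, so λ ≡ 43.
  x = λ² - 37 - 35 = 1849 - 72 ≡ 28; y = λ·(37 - 28) - 34 ≡ 35. → (28, 35)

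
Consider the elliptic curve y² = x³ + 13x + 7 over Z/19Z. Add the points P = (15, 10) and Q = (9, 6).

(6, 15)

(15, 10) + (9, 6). λ = (6 - 10)/(9 - 15) ≡ 15/13 mod 19. 13⁻¹ ≡ 3 (mod 19), so λ ≡ 7.
  x = λ² - 15 - 9 = 49 - 24 ≡ 6; y = λ·(15 - 6) - 10 ≡ 15. → (6, 15)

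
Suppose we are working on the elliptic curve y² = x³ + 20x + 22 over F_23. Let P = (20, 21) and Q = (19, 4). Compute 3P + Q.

First 3P:
Repeated addition: build up to 3P.
2P: tangent at (20, 21): λ = (3·20² + 20)/(2·21) ≡ 1/19. 19⁻¹ ≡ 17 (mod 23), so λ ≡ 1·17 ≡ 17.
  x = λ² - 20 - 20 = 289 - 40 ≡ 19; y = λ·(20 - 19) - 21 ≡ 19. → (19, 19)
3P: (19, 19) + (20, 21). λ = (21 - 19)/(20 - 19) ≡ 2/1 mod 23. 1⁻¹ ≡ 1 (mod 23) since 1·1 = 1 ≡ 1, so λ ≡ 2.
  x = λ² - 19 - 20 = 4 - 39 ≡ 11; y = λ·(19 - 11) - 19 ≡ 20. → (11, 20)
3P = (11, 20).
Finally 3P + Q:
(11, 20) + (19, 4). λ = (4 - 20)/(19 - 11) ≡ 7/8 mod 23. 8⁻¹ ≡ 3 (mod 23) since 8·3 = 24 ≡ 1, so λ ≡ 21.
  x = λ² - 11 - 19 = 441 - 30 ≡ 20; y = λ·(11 - 20) - 20 ≡ 21. → (20, 21)

(20, 21)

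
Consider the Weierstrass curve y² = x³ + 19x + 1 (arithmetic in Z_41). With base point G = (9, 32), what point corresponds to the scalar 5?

Repeated addition: build up to 5G.
2G: tangent at (9, 32): λ = (3·9² + 19)/(2·32) ≡ 16/23. 23⁻¹ ≡ 25 (mod 41), so λ ≡ 16·25 ≡ 31.
  x = λ² - 9 - 9 = 961 - 18 ≡ 0; y = λ·(9 - 0) - 32 ≡ 1. → (0, 1)
3G: (0, 1) + (9, 32). λ = (32 - 1)/(9 - 0) ≡ 31/9 mod 41. 9⁻¹ ≡ 32 (mod 41) since 9·32 = 288 ≡ 1, so λ ≡ 8.
  x = λ² - 0 - 9 = 64 - 9 ≡ 14; y = λ·(0 - 14) - 1 ≡ 10. → (14, 10)
4G: (14, 10) + (9, 32). λ = (32 - 10)/(9 - 14) ≡ 22/36 mod 41. 36⁻¹ ≡ 8 (mod 41), so λ ≡ 12.
  x = λ² - 14 - 9 = 144 - 23 ≡ 39; y = λ·(14 - 39) - 10 ≡ 18. → (39, 18)
5G: (39, 18) + (9, 32). λ = (32 - 18)/(9 - 39) ≡ 14/11 mod 41. 11⁻¹ ≡ 15 (mod 41), so λ ≡ 5.
  x = λ² - 39 - 9 = 25 - 48 ≡ 18; y = λ·(39 - 18) - 18 ≡ 5. → (18, 5)

(18, 5)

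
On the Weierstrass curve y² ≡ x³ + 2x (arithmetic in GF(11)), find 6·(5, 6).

Write Q = (5, 6).
Double-and-add on 6 = (110)₂. Start with Q = (5, 6) for the leading 1-bit.
double: tangent at (5, 6): λ = (3·5² + 2)/(2·6) ≡ 0/1. 1⁻¹ ≡ 1 (mod 11), so λ ≡ 0·1 ≡ 0.
  x = λ² - 5 - 5 = 0 - 10 ≡ 1; y = λ·(5 - 1) - 6 ≡ 5. → (1, 5)
add Q: (1, 5) + (5, 6). λ = (6 - 5)/(5 - 1) ≡ 1/4 mod 11. 4⁻¹ ≡ 3 (mod 11) since 4·3 = 12 ≡ 1, so λ ≡ 3.
  x = λ² - 1 - 5 = 9 - 6 ≡ 3; y = λ·(1 - 3) - 5 ≡ 0. → (3, 0)
double: (3, 0) + (3, 0): same x and y₁ ≡ -y₂, so the sum is the point at infinity.

O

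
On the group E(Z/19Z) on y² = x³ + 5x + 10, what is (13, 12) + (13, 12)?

tangent at (13, 12): λ = (3·13² + 5)/(2·12) ≡ 18/5. 5⁻¹ ≡ 4 (mod 19), so λ ≡ 18·4 ≡ 15.
  x = λ² - 13 - 13 = 225 - 26 ≡ 9; y = λ·(13 - 9) - 12 ≡ 10. → (9, 10)

(9, 10)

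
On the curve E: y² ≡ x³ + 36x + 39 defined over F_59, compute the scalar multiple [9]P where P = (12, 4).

Repeated addition: build up to 9P.
2P: tangent at (12, 4): λ = (3·12² + 36)/(2·4) ≡ 55/8. 8⁻¹ ≡ 37 (mod 59) since 8·37 = 296 ≡ 1, so λ ≡ 55·37 ≡ 29.
  x = λ² - 12 - 12 = 841 - 24 ≡ 50; y = λ·(12 - 50) - 4 ≡ 15. → (50, 15)
3P: (50, 15) + (12, 4). λ = (4 - 15)/(12 - 50) ≡ 48/21 mod 59. 21⁻¹ ≡ 45 (mod 59) since 21·45 = 945 ≡ 1, so λ ≡ 36.
  x = λ² - 50 - 12 = 1296 - 62 ≡ 54; y = λ·(50 - 54) - 15 ≡ 18. → (54, 18)
4P: (54, 18) + (12, 4). λ = (4 - 18)/(12 - 54) ≡ 45/17 mod 59. 17⁻¹ ≡ 7 (mod 59) since 17·7 = 119 ≡ 1, so λ ≡ 20.
  x = λ² - 54 - 12 = 400 - 66 ≡ 39; y = λ·(54 - 39) - 18 ≡ 46. → (39, 46)
5P: (39, 46) + (12, 4). λ = (4 - 46)/(12 - 39) ≡ 17/32 mod 59. 32⁻¹ ≡ 24 (mod 59), so λ ≡ 54.
  x = λ² - 39 - 12 = 2916 - 51 ≡ 33; y = λ·(39 - 33) - 46 ≡ 42. → (33, 42)
6P: (33, 42) + (12, 4). λ = (4 - 42)/(12 - 33) ≡ 21/38 mod 59. 38⁻¹ ≡ 14 (mod 59), so λ ≡ 58.
  x = λ² - 33 - 12 = 3364 - 45 ≡ 15; y = λ·(33 - 15) - 42 ≡ 58. → (15, 58)
7P: (15, 58) + (12, 4). λ = (4 - 58)/(12 - 15) ≡ 5/56 mod 59. 56⁻¹ ≡ 39 (mod 59), so λ ≡ 18.
  x = λ² - 15 - 12 = 324 - 27 ≡ 2; y = λ·(15 - 2) - 58 ≡ 58. → (2, 58)
8P: (2, 58) + (12, 4). λ = (4 - 58)/(12 - 2) ≡ 5/10 mod 59. 10⁻¹ ≡ 6 (mod 59), so λ ≡ 30.
  x = λ² - 2 - 12 = 900 - 14 ≡ 1; y = λ·(2 - 1) - 58 ≡ 31. → (1, 31)
9P: (1, 31) + (12, 4). λ = (4 - 31)/(12 - 1) ≡ 32/11 mod 59. 11⁻¹ ≡ 43 (mod 59), so λ ≡ 19.
  x = λ² - 1 - 12 = 361 - 13 ≡ 53; y = λ·(1 - 53) - 31 ≡ 43. → (53, 43)

(53, 43)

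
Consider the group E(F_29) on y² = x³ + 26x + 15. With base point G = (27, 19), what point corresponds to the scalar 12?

(10, 12)

Repeated addition: build up to 12G.
2G: tangent at (27, 19): λ = (3·27² + 26)/(2·19) ≡ 9/9. 9⁻¹ ≡ 13 (mod 29), so λ ≡ 9·13 ≡ 1.
  x = λ² - 27 - 27 = 1 - 54 ≡ 5; y = λ·(27 - 5) - 19 ≡ 3. → (5, 3)
3G: (5, 3) + (27, 19). λ = (19 - 3)/(27 - 5) ≡ 16/22 mod 29. 22⁻¹ ≡ 4 (mod 29) since 22·4 = 88 ≡ 1, so λ ≡ 6.
  x = λ² - 5 - 27 = 36 - 32 ≡ 4; y = λ·(5 - 4) - 3 ≡ 3. → (4, 3)
4G: (4, 3) + (27, 19). λ = (19 - 3)/(27 - 4) ≡ 16/23 mod 29. 23⁻¹ ≡ 24 (mod 29), so λ ≡ 7.
  x = λ² - 4 - 27 = 49 - 31 ≡ 18; y = λ·(4 - 18) - 3 ≡ 15. → (18, 15)
5G: (18, 15) + (27, 19). λ = (19 - 15)/(27 - 18) ≡ 4/9 mod 29. 9⁻¹ ≡ 13 (mod 29), so λ ≡ 23.
  x = λ² - 18 - 27 = 529 - 45 ≡ 20; y = λ·(18 - 20) - 15 ≡ 26. → (20, 26)
6G: (20, 26) + (27, 19). λ = (19 - 26)/(27 - 20) ≡ 22/7 mod 29. 7⁻¹ ≡ 25 (mod 29), so λ ≡ 28.
  x = λ² - 20 - 27 = 784 - 47 ≡ 12; y = λ·(20 - 12) - 26 ≡ 24. → (12, 24)
7G: (12, 24) + (27, 19). λ = (19 - 24)/(27 - 12) ≡ 24/15 mod 29. 15⁻¹ ≡ 2 (mod 29), so λ ≡ 19.
  x = λ² - 12 - 27 = 361 - 39 ≡ 3; y = λ·(12 - 3) - 24 ≡ 2. → (3, 2)
8G: (3, 2) + (27, 19). λ = (19 - 2)/(27 - 3) ≡ 17/24 mod 29. 24⁻¹ ≡ 23 (mod 29) since 24·23 = 552 ≡ 1, so λ ≡ 14.
  x = λ² - 3 - 27 = 196 - 30 ≡ 21; y = λ·(3 - 21) - 2 ≡ 7. → (21, 7)
9G: (21, 7) + (27, 19). λ = (19 - 7)/(27 - 21) ≡ 12/6 mod 29. 6⁻¹ ≡ 5 (mod 29), so λ ≡ 2.
  x = λ² - 21 - 27 = 4 - 48 ≡ 14; y = λ·(21 - 14) - 7 ≡ 7. → (14, 7)
10G: (14, 7) + (27, 19). λ = (19 - 7)/(27 - 14) ≡ 12/13 mod 29. 13⁻¹ ≡ 9 (mod 29) since 13·9 = 117 ≡ 1, so λ ≡ 21.
  x = λ² - 14 - 27 = 441 - 41 ≡ 23; y = λ·(14 - 23) - 7 ≡ 7. → (23, 7)
11G: (23, 7) + (27, 19). λ = (19 - 7)/(27 - 23) ≡ 12/4 mod 29. 4⁻¹ ≡ 22 (mod 29) since 4·22 = 88 ≡ 1, so λ ≡ 3.
  x = λ² - 23 - 27 = 9 - 50 ≡ 17; y = λ·(23 - 17) - 7 ≡ 11. → (17, 11)
12G: (17, 11) + (27, 19). λ = (19 - 11)/(27 - 17) ≡ 8/10 mod 29. 10⁻¹ ≡ 3 (mod 29), so λ ≡ 24.
  x = λ² - 17 - 27 = 576 - 44 ≡ 10; y = λ·(17 - 10) - 11 ≡ 12. → (10, 12)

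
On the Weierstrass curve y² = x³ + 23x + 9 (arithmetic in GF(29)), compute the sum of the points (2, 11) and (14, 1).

(0, 26)

(2, 11) + (14, 1). λ = (1 - 11)/(14 - 2) ≡ 19/12 mod 29. 12⁻¹ ≡ 17 (mod 29), so λ ≡ 4.
  x = λ² - 2 - 14 = 16 - 16 ≡ 0; y = λ·(2 - 0) - 11 ≡ 26. → (0, 26)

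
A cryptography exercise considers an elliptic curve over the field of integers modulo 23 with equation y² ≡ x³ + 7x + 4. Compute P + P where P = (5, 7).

tangent at (5, 7): λ = (3·5² + 7)/(2·7) ≡ 13/14. 14⁻¹ ≡ 5 (mod 23), so λ ≡ 13·5 ≡ 19.
  x = λ² - 5 - 5 = 361 - 10 ≡ 6; y = λ·(5 - 6) - 7 ≡ 20. → (6, 20)

(6, 20)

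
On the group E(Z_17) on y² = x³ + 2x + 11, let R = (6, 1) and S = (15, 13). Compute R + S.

(11, 15)

(6, 1) + (15, 13). λ = (13 - 1)/(15 - 6) ≡ 12/9 mod 17. 9⁻¹ ≡ 2 (mod 17), so λ ≡ 7.
  x = λ² - 6 - 15 = 49 - 21 ≡ 11; y = λ·(6 - 11) - 1 ≡ 15. → (11, 15)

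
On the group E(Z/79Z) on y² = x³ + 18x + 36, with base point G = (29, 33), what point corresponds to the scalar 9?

Repeated addition: build up to 9G.
2G: tangent at (29, 33): λ = (3·29² + 18)/(2·33) ≡ 13/66. 66⁻¹ ≡ 6 (mod 79), so λ ≡ 13·6 ≡ 78.
  x = λ² - 29 - 29 = 6084 - 58 ≡ 22; y = λ·(29 - 22) - 33 ≡ 39. → (22, 39)
3G: (22, 39) + (29, 33). λ = (33 - 39)/(29 - 22) ≡ 73/7 mod 79. 7⁻¹ ≡ 34 (mod 79), so λ ≡ 33.
  x = λ² - 22 - 29 = 1089 - 51 ≡ 11; y = λ·(22 - 11) - 39 ≡ 8. → (11, 8)
4G: (11, 8) + (29, 33). λ = (33 - 8)/(29 - 11) ≡ 25/18 mod 79. 18⁻¹ ≡ 22 (mod 79) since 18·22 = 396 ≡ 1, so λ ≡ 76.
  x = λ² - 11 - 29 = 5776 - 40 ≡ 48; y = λ·(11 - 48) - 8 ≡ 24. → (48, 24)
5G: (48, 24) + (29, 33). λ = (33 - 24)/(29 - 48) ≡ 9/60 mod 79. 60⁻¹ ≡ 54 (mod 79), so λ ≡ 12.
  x = λ² - 48 - 29 = 144 - 77 ≡ 67; y = λ·(48 - 67) - 24 ≡ 64. → (67, 64)
6G: (67, 64) + (29, 33). λ = (33 - 64)/(29 - 67) ≡ 48/41 mod 79. 41⁻¹ ≡ 27 (mod 79) since 41·27 = 1107 ≡ 1, so λ ≡ 32.
  x = λ² - 67 - 29 = 1024 - 96 ≡ 59; y = λ·(67 - 59) - 64 ≡ 34. → (59, 34)
7G: (59, 34) + (29, 33). λ = (33 - 34)/(29 - 59) ≡ 78/49 mod 79. 49⁻¹ ≡ 50 (mod 79), so λ ≡ 29.
  x = λ² - 59 - 29 = 841 - 88 ≡ 42; y = λ·(59 - 42) - 34 ≡ 64. → (42, 64)
8G: (42, 64) + (29, 33). λ = (33 - 64)/(29 - 42) ≡ 48/66 mod 79. 66⁻¹ ≡ 6 (mod 79) since 66·6 = 396 ≡ 1, so λ ≡ 51.
  x = λ² - 42 - 29 = 2601 - 71 ≡ 2; y = λ·(42 - 2) - 64 ≡ 1. → (2, 1)
9G: (2, 1) + (29, 33). λ = (33 - 1)/(29 - 2) ≡ 32/27 mod 79. 27⁻¹ ≡ 41 (mod 79) since 27·41 = 1107 ≡ 1, so λ ≡ 48.
  x = λ² - 2 - 29 = 2304 - 31 ≡ 61; y = λ·(2 - 61) - 1 ≡ 11. → (61, 11)

(61, 11)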